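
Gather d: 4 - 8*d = 4 - 8*d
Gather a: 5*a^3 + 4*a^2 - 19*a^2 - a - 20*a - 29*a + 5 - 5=5*a^3 - 15*a^2 - 50*a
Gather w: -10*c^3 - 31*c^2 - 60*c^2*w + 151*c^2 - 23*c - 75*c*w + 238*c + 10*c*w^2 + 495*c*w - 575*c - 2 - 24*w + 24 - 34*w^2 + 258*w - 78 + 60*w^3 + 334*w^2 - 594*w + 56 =-10*c^3 + 120*c^2 - 360*c + 60*w^3 + w^2*(10*c + 300) + w*(-60*c^2 + 420*c - 360)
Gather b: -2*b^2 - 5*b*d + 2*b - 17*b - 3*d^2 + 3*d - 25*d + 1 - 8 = -2*b^2 + b*(-5*d - 15) - 3*d^2 - 22*d - 7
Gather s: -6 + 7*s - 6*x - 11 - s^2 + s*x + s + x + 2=-s^2 + s*(x + 8) - 5*x - 15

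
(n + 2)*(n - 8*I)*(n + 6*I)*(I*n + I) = I*n^4 + 2*n^3 + 3*I*n^3 + 6*n^2 + 50*I*n^2 + 4*n + 144*I*n + 96*I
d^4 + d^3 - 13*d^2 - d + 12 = (d - 3)*(d - 1)*(d + 1)*(d + 4)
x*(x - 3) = x^2 - 3*x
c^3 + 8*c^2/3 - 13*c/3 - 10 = (c - 2)*(c + 5/3)*(c + 3)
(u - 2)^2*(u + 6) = u^3 + 2*u^2 - 20*u + 24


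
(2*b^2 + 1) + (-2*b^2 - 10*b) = 1 - 10*b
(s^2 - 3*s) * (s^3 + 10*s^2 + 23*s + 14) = s^5 + 7*s^4 - 7*s^3 - 55*s^2 - 42*s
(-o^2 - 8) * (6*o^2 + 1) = -6*o^4 - 49*o^2 - 8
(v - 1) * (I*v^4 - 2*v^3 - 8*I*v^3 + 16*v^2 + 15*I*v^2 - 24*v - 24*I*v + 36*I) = I*v^5 - 2*v^4 - 9*I*v^4 + 18*v^3 + 23*I*v^3 - 40*v^2 - 39*I*v^2 + 24*v + 60*I*v - 36*I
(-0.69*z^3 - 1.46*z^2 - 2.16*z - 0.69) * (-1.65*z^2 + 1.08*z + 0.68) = 1.1385*z^5 + 1.6638*z^4 + 1.518*z^3 - 2.1871*z^2 - 2.214*z - 0.4692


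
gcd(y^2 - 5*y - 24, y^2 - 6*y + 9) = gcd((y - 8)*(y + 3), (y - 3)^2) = 1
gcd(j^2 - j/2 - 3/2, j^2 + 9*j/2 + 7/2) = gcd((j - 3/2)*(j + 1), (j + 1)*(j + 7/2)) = j + 1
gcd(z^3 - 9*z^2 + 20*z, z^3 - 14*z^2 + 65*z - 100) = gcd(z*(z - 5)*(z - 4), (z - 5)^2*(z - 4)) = z^2 - 9*z + 20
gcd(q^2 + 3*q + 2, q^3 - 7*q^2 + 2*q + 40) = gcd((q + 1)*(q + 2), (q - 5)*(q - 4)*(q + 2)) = q + 2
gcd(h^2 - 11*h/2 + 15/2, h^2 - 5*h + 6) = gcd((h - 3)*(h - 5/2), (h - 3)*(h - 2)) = h - 3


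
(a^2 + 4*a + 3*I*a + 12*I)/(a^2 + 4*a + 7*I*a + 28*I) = (a + 3*I)/(a + 7*I)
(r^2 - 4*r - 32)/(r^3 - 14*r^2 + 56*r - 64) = (r + 4)/(r^2 - 6*r + 8)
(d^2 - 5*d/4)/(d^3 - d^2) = (d - 5/4)/(d*(d - 1))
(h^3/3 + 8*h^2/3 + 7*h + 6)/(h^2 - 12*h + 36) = (h^3 + 8*h^2 + 21*h + 18)/(3*(h^2 - 12*h + 36))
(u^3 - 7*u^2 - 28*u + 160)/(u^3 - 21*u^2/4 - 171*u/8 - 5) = 8*(u^2 + u - 20)/(8*u^2 + 22*u + 5)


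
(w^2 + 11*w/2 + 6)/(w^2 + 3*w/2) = (w + 4)/w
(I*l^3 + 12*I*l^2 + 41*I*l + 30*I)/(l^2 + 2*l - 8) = I*(l^3 + 12*l^2 + 41*l + 30)/(l^2 + 2*l - 8)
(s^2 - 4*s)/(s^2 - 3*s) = (s - 4)/(s - 3)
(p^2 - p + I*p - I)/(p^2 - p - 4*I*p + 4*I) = (p + I)/(p - 4*I)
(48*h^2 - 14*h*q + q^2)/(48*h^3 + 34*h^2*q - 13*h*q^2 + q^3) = 1/(h + q)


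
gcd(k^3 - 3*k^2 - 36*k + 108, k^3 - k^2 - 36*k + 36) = k^2 - 36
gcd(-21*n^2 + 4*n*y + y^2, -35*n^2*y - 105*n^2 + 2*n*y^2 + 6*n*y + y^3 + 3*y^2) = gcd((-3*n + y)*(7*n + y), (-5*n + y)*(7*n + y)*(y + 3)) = 7*n + y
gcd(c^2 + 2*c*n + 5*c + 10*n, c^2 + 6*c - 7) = 1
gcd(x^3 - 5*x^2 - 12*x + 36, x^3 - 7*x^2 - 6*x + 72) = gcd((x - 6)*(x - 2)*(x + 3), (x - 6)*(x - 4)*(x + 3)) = x^2 - 3*x - 18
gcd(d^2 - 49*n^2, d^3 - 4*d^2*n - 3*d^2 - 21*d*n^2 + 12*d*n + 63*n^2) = d - 7*n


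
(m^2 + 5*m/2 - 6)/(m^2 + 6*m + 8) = (m - 3/2)/(m + 2)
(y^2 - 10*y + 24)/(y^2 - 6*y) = (y - 4)/y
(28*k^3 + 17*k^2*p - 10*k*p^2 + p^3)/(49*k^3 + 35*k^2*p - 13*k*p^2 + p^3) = (-4*k + p)/(-7*k + p)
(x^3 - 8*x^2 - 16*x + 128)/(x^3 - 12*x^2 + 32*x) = (x + 4)/x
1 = 1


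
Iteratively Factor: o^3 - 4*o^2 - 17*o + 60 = (o - 3)*(o^2 - o - 20) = (o - 5)*(o - 3)*(o + 4)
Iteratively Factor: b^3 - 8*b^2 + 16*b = (b - 4)*(b^2 - 4*b) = (b - 4)^2*(b)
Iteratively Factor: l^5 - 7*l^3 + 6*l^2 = (l)*(l^4 - 7*l^2 + 6*l) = l*(l - 2)*(l^3 + 2*l^2 - 3*l) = l*(l - 2)*(l - 1)*(l^2 + 3*l) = l*(l - 2)*(l - 1)*(l + 3)*(l)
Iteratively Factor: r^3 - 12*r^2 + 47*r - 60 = (r - 4)*(r^2 - 8*r + 15) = (r - 4)*(r - 3)*(r - 5)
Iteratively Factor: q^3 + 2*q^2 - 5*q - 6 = (q - 2)*(q^2 + 4*q + 3) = (q - 2)*(q + 3)*(q + 1)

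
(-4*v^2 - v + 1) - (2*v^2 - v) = 1 - 6*v^2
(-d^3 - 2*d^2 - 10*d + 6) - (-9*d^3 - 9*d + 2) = 8*d^3 - 2*d^2 - d + 4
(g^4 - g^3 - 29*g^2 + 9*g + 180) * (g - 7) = g^5 - 8*g^4 - 22*g^3 + 212*g^2 + 117*g - 1260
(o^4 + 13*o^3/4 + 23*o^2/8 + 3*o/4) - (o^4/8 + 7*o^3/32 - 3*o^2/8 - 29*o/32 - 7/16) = 7*o^4/8 + 97*o^3/32 + 13*o^2/4 + 53*o/32 + 7/16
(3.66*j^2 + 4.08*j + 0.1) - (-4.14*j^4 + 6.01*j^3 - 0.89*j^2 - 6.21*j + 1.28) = 4.14*j^4 - 6.01*j^3 + 4.55*j^2 + 10.29*j - 1.18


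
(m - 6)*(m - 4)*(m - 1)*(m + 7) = m^4 - 4*m^3 - 43*m^2 + 214*m - 168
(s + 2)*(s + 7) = s^2 + 9*s + 14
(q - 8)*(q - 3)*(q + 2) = q^3 - 9*q^2 + 2*q + 48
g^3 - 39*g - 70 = (g - 7)*(g + 2)*(g + 5)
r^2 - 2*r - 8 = (r - 4)*(r + 2)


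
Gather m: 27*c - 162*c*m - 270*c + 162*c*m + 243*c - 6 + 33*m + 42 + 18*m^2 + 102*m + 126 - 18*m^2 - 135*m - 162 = 0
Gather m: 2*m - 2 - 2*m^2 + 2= -2*m^2 + 2*m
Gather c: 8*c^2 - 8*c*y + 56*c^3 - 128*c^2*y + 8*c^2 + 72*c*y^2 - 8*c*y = 56*c^3 + c^2*(16 - 128*y) + c*(72*y^2 - 16*y)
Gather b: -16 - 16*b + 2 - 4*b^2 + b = -4*b^2 - 15*b - 14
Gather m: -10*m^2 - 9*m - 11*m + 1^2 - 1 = -10*m^2 - 20*m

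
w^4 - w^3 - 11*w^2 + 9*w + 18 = (w - 3)*(w - 2)*(w + 1)*(w + 3)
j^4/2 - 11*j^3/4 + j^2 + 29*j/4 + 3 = (j/2 + 1/4)*(j - 4)*(j - 3)*(j + 1)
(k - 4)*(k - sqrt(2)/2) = k^2 - 4*k - sqrt(2)*k/2 + 2*sqrt(2)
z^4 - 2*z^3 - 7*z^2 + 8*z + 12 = (z - 3)*(z - 2)*(z + 1)*(z + 2)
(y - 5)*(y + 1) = y^2 - 4*y - 5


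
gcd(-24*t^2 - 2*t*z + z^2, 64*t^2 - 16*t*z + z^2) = 1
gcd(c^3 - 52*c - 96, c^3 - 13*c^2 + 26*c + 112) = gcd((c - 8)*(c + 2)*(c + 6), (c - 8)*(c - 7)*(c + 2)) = c^2 - 6*c - 16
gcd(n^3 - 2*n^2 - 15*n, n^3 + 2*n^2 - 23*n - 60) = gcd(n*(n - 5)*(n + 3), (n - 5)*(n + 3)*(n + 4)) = n^2 - 2*n - 15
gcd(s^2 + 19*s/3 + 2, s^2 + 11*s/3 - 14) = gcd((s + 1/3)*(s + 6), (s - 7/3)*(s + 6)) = s + 6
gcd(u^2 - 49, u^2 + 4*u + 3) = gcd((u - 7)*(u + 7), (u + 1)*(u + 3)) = 1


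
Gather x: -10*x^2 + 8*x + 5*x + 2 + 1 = -10*x^2 + 13*x + 3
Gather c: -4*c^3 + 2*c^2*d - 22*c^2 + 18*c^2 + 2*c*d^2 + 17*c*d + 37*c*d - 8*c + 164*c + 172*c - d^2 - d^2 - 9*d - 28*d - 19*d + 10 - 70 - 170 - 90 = -4*c^3 + c^2*(2*d - 4) + c*(2*d^2 + 54*d + 328) - 2*d^2 - 56*d - 320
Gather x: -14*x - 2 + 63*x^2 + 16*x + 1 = 63*x^2 + 2*x - 1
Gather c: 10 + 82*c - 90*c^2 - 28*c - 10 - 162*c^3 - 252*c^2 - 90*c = -162*c^3 - 342*c^2 - 36*c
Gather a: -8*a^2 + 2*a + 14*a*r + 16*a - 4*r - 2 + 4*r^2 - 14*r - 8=-8*a^2 + a*(14*r + 18) + 4*r^2 - 18*r - 10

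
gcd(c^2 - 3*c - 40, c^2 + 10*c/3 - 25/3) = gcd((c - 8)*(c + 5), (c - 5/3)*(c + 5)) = c + 5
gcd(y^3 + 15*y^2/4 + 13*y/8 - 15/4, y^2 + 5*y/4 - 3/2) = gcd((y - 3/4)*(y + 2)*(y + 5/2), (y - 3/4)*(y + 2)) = y^2 + 5*y/4 - 3/2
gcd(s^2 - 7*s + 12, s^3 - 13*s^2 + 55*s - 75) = s - 3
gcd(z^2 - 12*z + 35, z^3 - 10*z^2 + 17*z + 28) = z - 7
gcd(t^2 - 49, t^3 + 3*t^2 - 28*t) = t + 7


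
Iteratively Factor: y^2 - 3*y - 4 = (y - 4)*(y + 1)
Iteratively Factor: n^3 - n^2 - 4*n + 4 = (n + 2)*(n^2 - 3*n + 2) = (n - 2)*(n + 2)*(n - 1)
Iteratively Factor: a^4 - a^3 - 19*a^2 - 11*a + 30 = (a + 2)*(a^3 - 3*a^2 - 13*a + 15) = (a + 2)*(a + 3)*(a^2 - 6*a + 5) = (a - 1)*(a + 2)*(a + 3)*(a - 5)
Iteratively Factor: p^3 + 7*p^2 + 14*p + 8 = (p + 2)*(p^2 + 5*p + 4) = (p + 2)*(p + 4)*(p + 1)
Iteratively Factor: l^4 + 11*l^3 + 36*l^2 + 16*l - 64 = (l - 1)*(l^3 + 12*l^2 + 48*l + 64) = (l - 1)*(l + 4)*(l^2 + 8*l + 16) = (l - 1)*(l + 4)^2*(l + 4)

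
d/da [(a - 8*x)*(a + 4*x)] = 2*a - 4*x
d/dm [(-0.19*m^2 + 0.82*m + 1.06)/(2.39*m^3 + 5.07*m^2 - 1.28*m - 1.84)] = (0.4541*m^4 - 3.9196*m^3 - 11.5144*m^2 - 10.0492*m - 0.152)/(5.7121*m^6 + 24.2346*m^5 + 19.5865*m^4 - 21.7744*m^3 - 17.0192*m^2 + 4.7104*m + 3.3856)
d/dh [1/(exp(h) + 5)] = -exp(h)/(exp(h) + 5)^2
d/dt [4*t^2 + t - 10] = 8*t + 1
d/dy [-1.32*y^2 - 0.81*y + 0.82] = -2.64*y - 0.81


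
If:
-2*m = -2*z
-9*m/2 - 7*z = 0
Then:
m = 0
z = 0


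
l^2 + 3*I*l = l*(l + 3*I)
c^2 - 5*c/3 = c*(c - 5/3)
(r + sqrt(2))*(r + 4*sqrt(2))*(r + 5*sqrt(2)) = r^3 + 10*sqrt(2)*r^2 + 58*r + 40*sqrt(2)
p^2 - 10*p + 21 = (p - 7)*(p - 3)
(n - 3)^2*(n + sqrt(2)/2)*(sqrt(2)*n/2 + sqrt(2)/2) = sqrt(2)*n^4/2 - 5*sqrt(2)*n^3/2 + n^3/2 - 5*n^2/2 + 3*sqrt(2)*n^2/2 + 3*n/2 + 9*sqrt(2)*n/2 + 9/2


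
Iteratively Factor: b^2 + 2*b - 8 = (b + 4)*(b - 2)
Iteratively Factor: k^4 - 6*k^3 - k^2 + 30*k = (k - 3)*(k^3 - 3*k^2 - 10*k) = k*(k - 3)*(k^2 - 3*k - 10) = k*(k - 3)*(k + 2)*(k - 5)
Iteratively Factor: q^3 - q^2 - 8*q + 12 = (q - 2)*(q^2 + q - 6) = (q - 2)*(q + 3)*(q - 2)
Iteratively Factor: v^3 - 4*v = (v)*(v^2 - 4) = v*(v + 2)*(v - 2)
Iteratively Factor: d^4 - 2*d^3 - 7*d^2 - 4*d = (d + 1)*(d^3 - 3*d^2 - 4*d) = (d - 4)*(d + 1)*(d^2 + d) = (d - 4)*(d + 1)^2*(d)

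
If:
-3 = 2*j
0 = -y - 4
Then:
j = -3/2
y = -4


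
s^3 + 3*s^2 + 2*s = s*(s + 1)*(s + 2)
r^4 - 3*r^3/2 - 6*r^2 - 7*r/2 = r*(r - 7/2)*(r + 1)^2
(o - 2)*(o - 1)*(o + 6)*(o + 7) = o^4 + 10*o^3 + 5*o^2 - 100*o + 84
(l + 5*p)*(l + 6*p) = l^2 + 11*l*p + 30*p^2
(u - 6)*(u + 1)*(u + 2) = u^3 - 3*u^2 - 16*u - 12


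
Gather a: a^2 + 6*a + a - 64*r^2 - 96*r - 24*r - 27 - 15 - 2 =a^2 + 7*a - 64*r^2 - 120*r - 44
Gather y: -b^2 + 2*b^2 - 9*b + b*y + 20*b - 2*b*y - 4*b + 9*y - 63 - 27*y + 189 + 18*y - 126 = b^2 - b*y + 7*b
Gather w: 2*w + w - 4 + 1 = 3*w - 3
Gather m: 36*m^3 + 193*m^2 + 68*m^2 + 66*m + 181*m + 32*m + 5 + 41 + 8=36*m^3 + 261*m^2 + 279*m + 54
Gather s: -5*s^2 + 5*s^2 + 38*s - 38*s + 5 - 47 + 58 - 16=0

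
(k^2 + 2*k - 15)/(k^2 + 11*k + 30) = (k - 3)/(k + 6)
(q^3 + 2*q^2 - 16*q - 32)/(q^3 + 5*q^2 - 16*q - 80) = (q + 2)/(q + 5)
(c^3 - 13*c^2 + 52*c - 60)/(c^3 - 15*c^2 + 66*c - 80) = (c - 6)/(c - 8)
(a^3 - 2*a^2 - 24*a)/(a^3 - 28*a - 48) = a/(a + 2)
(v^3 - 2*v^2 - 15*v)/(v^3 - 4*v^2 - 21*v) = (v - 5)/(v - 7)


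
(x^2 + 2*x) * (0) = 0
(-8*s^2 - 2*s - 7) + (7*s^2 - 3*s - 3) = -s^2 - 5*s - 10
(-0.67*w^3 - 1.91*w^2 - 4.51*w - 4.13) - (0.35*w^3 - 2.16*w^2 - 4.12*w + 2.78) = -1.02*w^3 + 0.25*w^2 - 0.39*w - 6.91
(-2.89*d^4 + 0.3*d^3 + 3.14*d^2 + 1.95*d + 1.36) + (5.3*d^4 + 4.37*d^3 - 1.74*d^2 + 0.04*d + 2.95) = 2.41*d^4 + 4.67*d^3 + 1.4*d^2 + 1.99*d + 4.31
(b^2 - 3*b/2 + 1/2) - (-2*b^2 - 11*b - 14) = 3*b^2 + 19*b/2 + 29/2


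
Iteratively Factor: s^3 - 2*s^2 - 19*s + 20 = (s - 5)*(s^2 + 3*s - 4) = (s - 5)*(s + 4)*(s - 1)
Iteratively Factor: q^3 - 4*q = (q - 2)*(q^2 + 2*q) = q*(q - 2)*(q + 2)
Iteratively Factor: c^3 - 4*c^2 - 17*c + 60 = (c - 3)*(c^2 - c - 20) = (c - 3)*(c + 4)*(c - 5)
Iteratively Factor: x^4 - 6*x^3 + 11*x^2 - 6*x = (x - 1)*(x^3 - 5*x^2 + 6*x) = (x - 2)*(x - 1)*(x^2 - 3*x) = x*(x - 2)*(x - 1)*(x - 3)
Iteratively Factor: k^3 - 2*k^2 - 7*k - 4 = (k + 1)*(k^2 - 3*k - 4) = (k + 1)^2*(k - 4)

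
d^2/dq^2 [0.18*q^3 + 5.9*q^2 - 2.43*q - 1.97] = 1.08*q + 11.8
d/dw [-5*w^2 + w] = 1 - 10*w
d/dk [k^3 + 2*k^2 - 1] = k*(3*k + 4)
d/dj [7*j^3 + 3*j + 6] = 21*j^2 + 3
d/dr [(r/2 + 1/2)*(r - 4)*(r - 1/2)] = 3*r^2/2 - 7*r/2 - 5/4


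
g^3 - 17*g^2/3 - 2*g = g*(g - 6)*(g + 1/3)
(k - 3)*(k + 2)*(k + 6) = k^3 + 5*k^2 - 12*k - 36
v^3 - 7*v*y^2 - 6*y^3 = (v - 3*y)*(v + y)*(v + 2*y)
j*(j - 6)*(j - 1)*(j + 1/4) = j^4 - 27*j^3/4 + 17*j^2/4 + 3*j/2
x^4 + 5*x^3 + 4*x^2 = x^2*(x + 1)*(x + 4)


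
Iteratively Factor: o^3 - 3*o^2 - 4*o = (o - 4)*(o^2 + o) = (o - 4)*(o + 1)*(o)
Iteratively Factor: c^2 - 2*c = (c)*(c - 2)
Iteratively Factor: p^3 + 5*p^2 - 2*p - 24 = (p - 2)*(p^2 + 7*p + 12) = (p - 2)*(p + 4)*(p + 3)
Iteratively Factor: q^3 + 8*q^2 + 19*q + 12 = (q + 4)*(q^2 + 4*q + 3) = (q + 3)*(q + 4)*(q + 1)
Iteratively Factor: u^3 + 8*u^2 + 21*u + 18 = (u + 2)*(u^2 + 6*u + 9) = (u + 2)*(u + 3)*(u + 3)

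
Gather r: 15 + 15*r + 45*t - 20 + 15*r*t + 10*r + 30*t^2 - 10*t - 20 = r*(15*t + 25) + 30*t^2 + 35*t - 25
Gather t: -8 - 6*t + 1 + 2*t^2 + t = 2*t^2 - 5*t - 7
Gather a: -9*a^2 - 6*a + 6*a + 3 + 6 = 9 - 9*a^2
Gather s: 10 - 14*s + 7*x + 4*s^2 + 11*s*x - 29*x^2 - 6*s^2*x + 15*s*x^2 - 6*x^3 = s^2*(4 - 6*x) + s*(15*x^2 + 11*x - 14) - 6*x^3 - 29*x^2 + 7*x + 10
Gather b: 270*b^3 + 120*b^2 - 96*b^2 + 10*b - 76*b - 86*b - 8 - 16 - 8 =270*b^3 + 24*b^2 - 152*b - 32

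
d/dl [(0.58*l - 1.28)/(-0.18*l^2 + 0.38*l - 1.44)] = (0.1044*l^2 - 0.4608*l - 0.3488)/(0.0324*l^4 - 0.1368*l^3 + 0.6628*l^2 - 1.0944*l + 2.0736)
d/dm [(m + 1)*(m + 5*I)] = 2*m + 1 + 5*I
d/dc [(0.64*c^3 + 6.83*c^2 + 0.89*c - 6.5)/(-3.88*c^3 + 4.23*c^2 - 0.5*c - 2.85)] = (8.88178419700125e-16*c^5 + 29.2076*c^4 + 6.2664*c^3 - 88.3117*c^2 + 16.059*c - 5.7865)/(15.0544*c^6 - 32.8248*c^5 + 21.7729*c^4 + 17.886*c^3 - 23.861*c^2 + 2.85*c + 8.1225)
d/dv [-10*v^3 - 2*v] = -30*v^2 - 2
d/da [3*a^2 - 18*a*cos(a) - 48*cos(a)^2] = 18*a*sin(a) + 6*a + 48*sin(2*a) - 18*cos(a)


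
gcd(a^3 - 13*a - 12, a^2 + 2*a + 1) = a + 1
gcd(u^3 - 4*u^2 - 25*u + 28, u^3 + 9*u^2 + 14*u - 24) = u^2 + 3*u - 4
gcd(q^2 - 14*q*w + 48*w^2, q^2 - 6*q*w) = q - 6*w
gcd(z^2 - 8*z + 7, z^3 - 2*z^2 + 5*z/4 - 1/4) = z - 1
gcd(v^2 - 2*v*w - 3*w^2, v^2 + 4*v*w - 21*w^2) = v - 3*w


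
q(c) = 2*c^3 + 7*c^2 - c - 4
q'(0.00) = -1.00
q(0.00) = -4.00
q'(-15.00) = 1139.00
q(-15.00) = -5164.00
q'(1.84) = 45.07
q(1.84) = 30.32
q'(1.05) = 20.32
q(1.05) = 4.98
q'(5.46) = 254.31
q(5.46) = 524.76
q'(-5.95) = 128.12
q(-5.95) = -171.52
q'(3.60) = 127.16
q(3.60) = 176.43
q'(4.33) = 172.11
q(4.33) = 285.28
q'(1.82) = 44.35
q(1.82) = 29.42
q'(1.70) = 40.14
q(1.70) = 24.36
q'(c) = 6*c^2 + 14*c - 1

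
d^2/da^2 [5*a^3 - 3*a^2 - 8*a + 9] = 30*a - 6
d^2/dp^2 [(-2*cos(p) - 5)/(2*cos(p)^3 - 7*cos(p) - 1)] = ((4*cos(p) + 10)*(6*cos(p)^2 - 7)^2*sin(p)^2 - 2*(-2*cos(p)^3 + 7*cos(p) + 1)^2*cos(p) + (-2*cos(p)^3 + 7*cos(p) + 1)*(-15*(1 - cos(2*p))^2 + 55*cos(p)/2 - 15*cos(2*p) - 45*cos(3*p)/2 + 17))/(-2*cos(p)^3 + 7*cos(p) + 1)^3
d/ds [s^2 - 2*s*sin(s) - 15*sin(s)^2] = -2*s*cos(s) + 2*s - 2*sin(s) - 15*sin(2*s)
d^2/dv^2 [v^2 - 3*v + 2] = 2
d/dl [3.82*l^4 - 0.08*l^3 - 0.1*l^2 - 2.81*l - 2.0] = 15.28*l^3 - 0.24*l^2 - 0.2*l - 2.81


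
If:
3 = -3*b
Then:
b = -1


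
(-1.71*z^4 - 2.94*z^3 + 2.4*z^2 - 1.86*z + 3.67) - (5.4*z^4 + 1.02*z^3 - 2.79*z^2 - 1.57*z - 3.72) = -7.11*z^4 - 3.96*z^3 + 5.19*z^2 - 0.29*z + 7.39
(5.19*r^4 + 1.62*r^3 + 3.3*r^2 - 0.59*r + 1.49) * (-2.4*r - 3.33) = -12.456*r^5 - 21.1707*r^4 - 13.3146*r^3 - 9.573*r^2 - 1.6113*r - 4.9617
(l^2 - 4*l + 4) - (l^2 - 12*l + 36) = 8*l - 32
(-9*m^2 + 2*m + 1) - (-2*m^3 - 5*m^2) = 2*m^3 - 4*m^2 + 2*m + 1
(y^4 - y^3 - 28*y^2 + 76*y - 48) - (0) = y^4 - y^3 - 28*y^2 + 76*y - 48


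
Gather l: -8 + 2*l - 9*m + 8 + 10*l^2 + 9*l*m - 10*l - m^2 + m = 10*l^2 + l*(9*m - 8) - m^2 - 8*m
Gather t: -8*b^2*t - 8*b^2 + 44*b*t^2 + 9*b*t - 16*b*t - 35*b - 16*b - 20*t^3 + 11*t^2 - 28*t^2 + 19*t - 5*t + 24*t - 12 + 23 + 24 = -8*b^2 - 51*b - 20*t^3 + t^2*(44*b - 17) + t*(-8*b^2 - 7*b + 38) + 35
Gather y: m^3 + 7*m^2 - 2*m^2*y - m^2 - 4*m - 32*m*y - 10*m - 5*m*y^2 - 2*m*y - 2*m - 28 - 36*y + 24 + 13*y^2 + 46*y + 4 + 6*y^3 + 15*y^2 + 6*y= m^3 + 6*m^2 - 16*m + 6*y^3 + y^2*(28 - 5*m) + y*(-2*m^2 - 34*m + 16)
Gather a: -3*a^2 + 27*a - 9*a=-3*a^2 + 18*a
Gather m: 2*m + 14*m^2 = 14*m^2 + 2*m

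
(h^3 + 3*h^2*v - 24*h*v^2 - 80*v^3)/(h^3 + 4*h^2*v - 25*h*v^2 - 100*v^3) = (h + 4*v)/(h + 5*v)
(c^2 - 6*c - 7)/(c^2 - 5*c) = (c^2 - 6*c - 7)/(c*(c - 5))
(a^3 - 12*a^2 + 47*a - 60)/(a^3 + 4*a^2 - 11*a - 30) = (a^2 - 9*a + 20)/(a^2 + 7*a + 10)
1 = 1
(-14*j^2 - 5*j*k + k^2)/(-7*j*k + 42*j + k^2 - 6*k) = (2*j + k)/(k - 6)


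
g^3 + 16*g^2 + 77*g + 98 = (g + 2)*(g + 7)^2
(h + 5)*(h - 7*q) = h^2 - 7*h*q + 5*h - 35*q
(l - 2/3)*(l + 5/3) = l^2 + l - 10/9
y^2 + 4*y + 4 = (y + 2)^2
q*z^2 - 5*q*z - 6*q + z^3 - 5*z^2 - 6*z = (q + z)*(z - 6)*(z + 1)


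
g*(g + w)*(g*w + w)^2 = g^4*w^2 + g^3*w^3 + 2*g^3*w^2 + 2*g^2*w^3 + g^2*w^2 + g*w^3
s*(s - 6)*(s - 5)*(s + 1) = s^4 - 10*s^3 + 19*s^2 + 30*s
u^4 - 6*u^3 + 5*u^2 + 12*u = u*(u - 4)*(u - 3)*(u + 1)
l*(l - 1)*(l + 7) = l^3 + 6*l^2 - 7*l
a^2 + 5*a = a*(a + 5)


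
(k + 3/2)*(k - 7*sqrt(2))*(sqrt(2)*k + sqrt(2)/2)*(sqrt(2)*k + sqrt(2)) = 2*k^4 - 14*sqrt(2)*k^3 + 6*k^3 - 42*sqrt(2)*k^2 + 11*k^2/2 - 77*sqrt(2)*k/2 + 3*k/2 - 21*sqrt(2)/2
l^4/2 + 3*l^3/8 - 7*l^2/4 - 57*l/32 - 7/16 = (l/2 + 1/4)*(l - 2)*(l + 1/2)*(l + 7/4)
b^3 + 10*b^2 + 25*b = b*(b + 5)^2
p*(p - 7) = p^2 - 7*p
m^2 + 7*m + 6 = (m + 1)*(m + 6)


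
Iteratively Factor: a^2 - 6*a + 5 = (a - 1)*(a - 5)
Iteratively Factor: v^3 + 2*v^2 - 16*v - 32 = (v + 4)*(v^2 - 2*v - 8) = (v + 2)*(v + 4)*(v - 4)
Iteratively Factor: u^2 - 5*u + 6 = (u - 3)*(u - 2)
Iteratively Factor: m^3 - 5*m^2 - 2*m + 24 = (m + 2)*(m^2 - 7*m + 12) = (m - 4)*(m + 2)*(m - 3)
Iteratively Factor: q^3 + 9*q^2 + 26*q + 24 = (q + 4)*(q^2 + 5*q + 6) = (q + 3)*(q + 4)*(q + 2)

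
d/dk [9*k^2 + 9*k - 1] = 18*k + 9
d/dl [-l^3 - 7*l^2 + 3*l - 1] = -3*l^2 - 14*l + 3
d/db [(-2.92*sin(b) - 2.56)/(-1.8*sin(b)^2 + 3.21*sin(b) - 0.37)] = (-5.256*sin(b)^2 - 9.216*sin(b) + 9.298)*cos(b)/(3.24*sin(b)^4 - 11.556*sin(b)^3 + 11.6361*sin(b)^2 - 2.3754*sin(b) + 0.1369)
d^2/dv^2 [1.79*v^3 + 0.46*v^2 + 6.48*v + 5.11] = 10.74*v + 0.92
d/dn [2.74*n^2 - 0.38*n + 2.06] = 5.48*n - 0.38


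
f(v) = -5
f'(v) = 0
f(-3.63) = -5.00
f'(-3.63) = 0.00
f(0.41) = -5.00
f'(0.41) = 0.00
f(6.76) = -5.00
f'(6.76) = 0.00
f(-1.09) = -5.00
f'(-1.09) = 0.00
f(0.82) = -5.00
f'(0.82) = 0.00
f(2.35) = -5.00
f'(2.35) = 0.00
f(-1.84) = -5.00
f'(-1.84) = 0.00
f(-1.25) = -5.00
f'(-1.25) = 0.00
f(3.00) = -5.00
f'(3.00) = 0.00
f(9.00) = -5.00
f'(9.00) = 0.00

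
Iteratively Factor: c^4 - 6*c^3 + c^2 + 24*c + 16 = (c + 1)*(c^3 - 7*c^2 + 8*c + 16) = (c + 1)^2*(c^2 - 8*c + 16) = (c - 4)*(c + 1)^2*(c - 4)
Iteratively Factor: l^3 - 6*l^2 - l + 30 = (l - 5)*(l^2 - l - 6) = (l - 5)*(l + 2)*(l - 3)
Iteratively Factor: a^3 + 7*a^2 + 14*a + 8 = (a + 2)*(a^2 + 5*a + 4) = (a + 1)*(a + 2)*(a + 4)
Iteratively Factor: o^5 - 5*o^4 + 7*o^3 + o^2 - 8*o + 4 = (o - 1)*(o^4 - 4*o^3 + 3*o^2 + 4*o - 4) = (o - 2)*(o - 1)*(o^3 - 2*o^2 - o + 2) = (o - 2)*(o - 1)^2*(o^2 - o - 2) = (o - 2)*(o - 1)^2*(o + 1)*(o - 2)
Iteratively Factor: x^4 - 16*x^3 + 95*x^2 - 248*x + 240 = (x - 3)*(x^3 - 13*x^2 + 56*x - 80) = (x - 5)*(x - 3)*(x^2 - 8*x + 16) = (x - 5)*(x - 4)*(x - 3)*(x - 4)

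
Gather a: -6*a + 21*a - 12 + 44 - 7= 15*a + 25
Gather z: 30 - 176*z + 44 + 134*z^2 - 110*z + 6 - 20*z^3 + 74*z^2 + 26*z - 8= -20*z^3 + 208*z^2 - 260*z + 72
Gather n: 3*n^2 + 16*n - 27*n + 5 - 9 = 3*n^2 - 11*n - 4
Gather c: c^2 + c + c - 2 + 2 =c^2 + 2*c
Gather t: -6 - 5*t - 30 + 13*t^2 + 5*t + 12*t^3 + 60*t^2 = 12*t^3 + 73*t^2 - 36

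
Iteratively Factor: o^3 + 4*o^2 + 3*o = (o + 1)*(o^2 + 3*o) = (o + 1)*(o + 3)*(o)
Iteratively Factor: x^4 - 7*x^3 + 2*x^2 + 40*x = (x - 5)*(x^3 - 2*x^2 - 8*x) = (x - 5)*(x + 2)*(x^2 - 4*x) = x*(x - 5)*(x + 2)*(x - 4)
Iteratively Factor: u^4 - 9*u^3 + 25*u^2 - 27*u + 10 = (u - 2)*(u^3 - 7*u^2 + 11*u - 5) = (u - 2)*(u - 1)*(u^2 - 6*u + 5) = (u - 2)*(u - 1)^2*(u - 5)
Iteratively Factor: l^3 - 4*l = (l - 2)*(l^2 + 2*l) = (l - 2)*(l + 2)*(l)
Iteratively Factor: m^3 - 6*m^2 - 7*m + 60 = (m + 3)*(m^2 - 9*m + 20) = (m - 4)*(m + 3)*(m - 5)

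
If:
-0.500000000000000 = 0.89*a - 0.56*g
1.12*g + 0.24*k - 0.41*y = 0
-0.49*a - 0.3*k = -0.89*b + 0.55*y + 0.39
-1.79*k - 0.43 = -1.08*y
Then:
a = 0.148986253216998*y - 0.529408072311845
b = 0.903380731088211*y + 0.065756185911293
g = 0.236781723862729*y + 0.0514764565043895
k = 0.603351955307263*y - 0.240223463687151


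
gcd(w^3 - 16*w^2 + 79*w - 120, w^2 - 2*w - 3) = w - 3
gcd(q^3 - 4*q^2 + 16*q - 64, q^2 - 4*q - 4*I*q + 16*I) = q^2 + q*(-4 - 4*I) + 16*I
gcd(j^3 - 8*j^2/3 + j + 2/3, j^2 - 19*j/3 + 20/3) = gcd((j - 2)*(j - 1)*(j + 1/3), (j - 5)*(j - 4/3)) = 1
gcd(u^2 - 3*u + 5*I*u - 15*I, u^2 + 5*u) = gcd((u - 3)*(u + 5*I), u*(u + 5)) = 1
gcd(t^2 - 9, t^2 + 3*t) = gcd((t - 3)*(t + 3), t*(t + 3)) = t + 3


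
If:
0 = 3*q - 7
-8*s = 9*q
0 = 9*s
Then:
No Solution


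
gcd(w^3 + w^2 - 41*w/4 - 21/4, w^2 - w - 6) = w - 3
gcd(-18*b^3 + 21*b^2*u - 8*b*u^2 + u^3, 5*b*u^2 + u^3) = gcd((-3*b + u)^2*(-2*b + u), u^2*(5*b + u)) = 1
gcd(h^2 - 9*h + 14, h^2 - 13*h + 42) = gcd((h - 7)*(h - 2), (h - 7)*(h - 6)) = h - 7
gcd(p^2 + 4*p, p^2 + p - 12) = p + 4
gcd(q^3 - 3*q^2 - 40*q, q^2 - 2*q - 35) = q + 5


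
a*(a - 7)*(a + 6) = a^3 - a^2 - 42*a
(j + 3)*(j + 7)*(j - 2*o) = j^3 - 2*j^2*o + 10*j^2 - 20*j*o + 21*j - 42*o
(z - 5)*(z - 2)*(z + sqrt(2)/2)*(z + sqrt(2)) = z^4 - 7*z^3 + 3*sqrt(2)*z^3/2 - 21*sqrt(2)*z^2/2 + 11*z^2 - 7*z + 15*sqrt(2)*z + 10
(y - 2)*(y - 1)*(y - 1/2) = y^3 - 7*y^2/2 + 7*y/2 - 1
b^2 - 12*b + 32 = (b - 8)*(b - 4)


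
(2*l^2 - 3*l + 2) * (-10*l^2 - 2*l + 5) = -20*l^4 + 26*l^3 - 4*l^2 - 19*l + 10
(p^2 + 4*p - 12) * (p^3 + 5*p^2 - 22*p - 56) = p^5 + 9*p^4 - 14*p^3 - 204*p^2 + 40*p + 672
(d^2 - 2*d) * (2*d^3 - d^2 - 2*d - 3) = 2*d^5 - 5*d^4 + d^2 + 6*d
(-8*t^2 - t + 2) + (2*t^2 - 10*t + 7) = -6*t^2 - 11*t + 9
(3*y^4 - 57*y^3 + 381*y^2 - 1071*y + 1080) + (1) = 3*y^4 - 57*y^3 + 381*y^2 - 1071*y + 1081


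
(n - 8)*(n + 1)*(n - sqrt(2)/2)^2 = n^4 - 7*n^3 - sqrt(2)*n^3 - 15*n^2/2 + 7*sqrt(2)*n^2 - 7*n/2 + 8*sqrt(2)*n - 4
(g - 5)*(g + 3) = g^2 - 2*g - 15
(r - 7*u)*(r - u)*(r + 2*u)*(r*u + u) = r^4*u - 6*r^3*u^2 + r^3*u - 9*r^2*u^3 - 6*r^2*u^2 + 14*r*u^4 - 9*r*u^3 + 14*u^4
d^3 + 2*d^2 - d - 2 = (d - 1)*(d + 1)*(d + 2)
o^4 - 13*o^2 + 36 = (o - 3)*(o - 2)*(o + 2)*(o + 3)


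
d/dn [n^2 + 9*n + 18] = 2*n + 9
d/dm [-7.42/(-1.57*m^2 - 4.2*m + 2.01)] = (-23.2988*m - 31.164)/(1.57*m^2 + 4.2*m - 2.01)^2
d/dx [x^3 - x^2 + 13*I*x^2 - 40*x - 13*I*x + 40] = 3*x^2 + x*(-2 + 26*I) - 40 - 13*I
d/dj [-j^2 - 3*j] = -2*j - 3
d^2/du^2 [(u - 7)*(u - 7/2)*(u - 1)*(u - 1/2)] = 12*u^2 - 72*u + 163/2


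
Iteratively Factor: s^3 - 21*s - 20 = (s + 4)*(s^2 - 4*s - 5) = (s + 1)*(s + 4)*(s - 5)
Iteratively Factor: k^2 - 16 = (k - 4)*(k + 4)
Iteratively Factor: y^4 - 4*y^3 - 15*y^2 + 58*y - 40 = (y - 2)*(y^3 - 2*y^2 - 19*y + 20) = (y - 2)*(y + 4)*(y^2 - 6*y + 5) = (y - 5)*(y - 2)*(y + 4)*(y - 1)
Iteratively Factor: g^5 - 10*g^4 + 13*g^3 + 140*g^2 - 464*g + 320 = (g - 4)*(g^4 - 6*g^3 - 11*g^2 + 96*g - 80) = (g - 4)*(g + 4)*(g^3 - 10*g^2 + 29*g - 20) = (g - 4)^2*(g + 4)*(g^2 - 6*g + 5) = (g - 5)*(g - 4)^2*(g + 4)*(g - 1)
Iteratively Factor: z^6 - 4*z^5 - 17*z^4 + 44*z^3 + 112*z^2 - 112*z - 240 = (z - 3)*(z^5 - z^4 - 20*z^3 - 16*z^2 + 64*z + 80) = (z - 3)*(z + 2)*(z^4 - 3*z^3 - 14*z^2 + 12*z + 40) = (z - 3)*(z - 2)*(z + 2)*(z^3 - z^2 - 16*z - 20) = (z - 3)*(z - 2)*(z + 2)^2*(z^2 - 3*z - 10) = (z - 5)*(z - 3)*(z - 2)*(z + 2)^2*(z + 2)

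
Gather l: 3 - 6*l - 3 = -6*l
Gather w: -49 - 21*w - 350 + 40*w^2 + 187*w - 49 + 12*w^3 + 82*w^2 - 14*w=12*w^3 + 122*w^2 + 152*w - 448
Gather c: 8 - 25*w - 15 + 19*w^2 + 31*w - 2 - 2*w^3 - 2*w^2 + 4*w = -2*w^3 + 17*w^2 + 10*w - 9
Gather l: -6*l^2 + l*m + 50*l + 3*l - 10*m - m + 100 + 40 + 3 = -6*l^2 + l*(m + 53) - 11*m + 143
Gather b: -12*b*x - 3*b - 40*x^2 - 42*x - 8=b*(-12*x - 3) - 40*x^2 - 42*x - 8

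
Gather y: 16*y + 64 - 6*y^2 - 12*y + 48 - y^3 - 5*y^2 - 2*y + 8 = -y^3 - 11*y^2 + 2*y + 120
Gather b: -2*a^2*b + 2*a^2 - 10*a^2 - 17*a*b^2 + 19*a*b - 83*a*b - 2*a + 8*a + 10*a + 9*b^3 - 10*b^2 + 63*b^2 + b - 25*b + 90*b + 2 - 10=-8*a^2 + 16*a + 9*b^3 + b^2*(53 - 17*a) + b*(-2*a^2 - 64*a + 66) - 8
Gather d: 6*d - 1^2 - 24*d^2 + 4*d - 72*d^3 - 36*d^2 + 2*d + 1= -72*d^3 - 60*d^2 + 12*d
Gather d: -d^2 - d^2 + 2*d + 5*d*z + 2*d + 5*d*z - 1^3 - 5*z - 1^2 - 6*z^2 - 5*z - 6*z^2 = -2*d^2 + d*(10*z + 4) - 12*z^2 - 10*z - 2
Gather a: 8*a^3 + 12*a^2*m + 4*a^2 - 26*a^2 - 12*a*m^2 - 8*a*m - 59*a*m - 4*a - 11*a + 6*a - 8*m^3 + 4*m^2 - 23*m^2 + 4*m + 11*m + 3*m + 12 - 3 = 8*a^3 + a^2*(12*m - 22) + a*(-12*m^2 - 67*m - 9) - 8*m^3 - 19*m^2 + 18*m + 9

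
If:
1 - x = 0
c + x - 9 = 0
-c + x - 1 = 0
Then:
No Solution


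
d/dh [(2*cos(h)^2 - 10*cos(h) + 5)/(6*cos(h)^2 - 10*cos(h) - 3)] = 8*(-5*cos(h)^2 + 9*cos(h) - 10)*sin(h)/(10*cos(h) - 3*cos(2*h))^2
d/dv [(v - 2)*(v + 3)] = 2*v + 1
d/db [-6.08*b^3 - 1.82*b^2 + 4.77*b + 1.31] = -18.24*b^2 - 3.64*b + 4.77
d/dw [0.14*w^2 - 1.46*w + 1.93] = 0.28*w - 1.46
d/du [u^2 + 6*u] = 2*u + 6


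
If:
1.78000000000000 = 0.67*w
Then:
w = 2.66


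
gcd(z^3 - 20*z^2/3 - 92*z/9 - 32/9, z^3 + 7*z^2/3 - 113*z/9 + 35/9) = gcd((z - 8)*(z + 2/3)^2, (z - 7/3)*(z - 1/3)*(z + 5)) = 1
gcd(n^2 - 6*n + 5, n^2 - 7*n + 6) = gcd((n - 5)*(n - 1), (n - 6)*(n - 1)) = n - 1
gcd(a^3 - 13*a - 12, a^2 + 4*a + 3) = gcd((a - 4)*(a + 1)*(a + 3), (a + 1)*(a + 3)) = a^2 + 4*a + 3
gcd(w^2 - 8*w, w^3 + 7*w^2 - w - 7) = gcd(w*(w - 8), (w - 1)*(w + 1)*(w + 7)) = 1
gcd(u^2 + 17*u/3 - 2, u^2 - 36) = u + 6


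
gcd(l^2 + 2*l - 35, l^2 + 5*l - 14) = l + 7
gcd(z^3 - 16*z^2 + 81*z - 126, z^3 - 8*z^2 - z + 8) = 1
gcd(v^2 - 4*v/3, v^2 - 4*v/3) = v^2 - 4*v/3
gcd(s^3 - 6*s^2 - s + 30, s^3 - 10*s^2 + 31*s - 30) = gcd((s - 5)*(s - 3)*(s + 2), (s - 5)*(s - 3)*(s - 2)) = s^2 - 8*s + 15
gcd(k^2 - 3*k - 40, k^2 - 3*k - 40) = k^2 - 3*k - 40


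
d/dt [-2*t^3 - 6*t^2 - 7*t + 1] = -6*t^2 - 12*t - 7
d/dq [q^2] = 2*q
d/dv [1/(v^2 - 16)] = -2*v/(v^2 - 16)^2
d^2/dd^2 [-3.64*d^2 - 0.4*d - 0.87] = -7.28000000000000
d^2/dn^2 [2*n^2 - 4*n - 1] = 4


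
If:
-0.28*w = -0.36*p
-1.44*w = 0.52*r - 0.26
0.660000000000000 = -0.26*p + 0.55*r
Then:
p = -0.17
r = 1.12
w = -0.22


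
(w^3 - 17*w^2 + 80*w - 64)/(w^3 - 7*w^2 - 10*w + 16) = (w - 8)/(w + 2)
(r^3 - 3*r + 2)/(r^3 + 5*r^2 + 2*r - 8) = (r - 1)/(r + 4)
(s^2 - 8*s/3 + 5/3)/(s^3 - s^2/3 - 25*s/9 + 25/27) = 9*(s - 1)/(9*s^2 + 12*s - 5)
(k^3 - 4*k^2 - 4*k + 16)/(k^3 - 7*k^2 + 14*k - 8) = (k + 2)/(k - 1)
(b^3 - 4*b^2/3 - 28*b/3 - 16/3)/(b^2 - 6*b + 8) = (3*b^2 + 8*b + 4)/(3*(b - 2))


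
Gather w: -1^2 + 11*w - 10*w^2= -10*w^2 + 11*w - 1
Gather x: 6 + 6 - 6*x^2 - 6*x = -6*x^2 - 6*x + 12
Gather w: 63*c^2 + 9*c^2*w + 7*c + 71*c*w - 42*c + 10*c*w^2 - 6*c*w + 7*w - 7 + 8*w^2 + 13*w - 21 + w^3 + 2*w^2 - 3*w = 63*c^2 - 35*c + w^3 + w^2*(10*c + 10) + w*(9*c^2 + 65*c + 17) - 28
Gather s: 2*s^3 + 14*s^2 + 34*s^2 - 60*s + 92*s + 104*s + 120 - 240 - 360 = 2*s^3 + 48*s^2 + 136*s - 480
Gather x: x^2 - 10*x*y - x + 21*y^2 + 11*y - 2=x^2 + x*(-10*y - 1) + 21*y^2 + 11*y - 2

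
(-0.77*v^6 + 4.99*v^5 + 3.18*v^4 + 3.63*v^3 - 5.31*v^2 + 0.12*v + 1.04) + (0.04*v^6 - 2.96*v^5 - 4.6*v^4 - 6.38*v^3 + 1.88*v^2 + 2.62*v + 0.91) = -0.73*v^6 + 2.03*v^5 - 1.42*v^4 - 2.75*v^3 - 3.43*v^2 + 2.74*v + 1.95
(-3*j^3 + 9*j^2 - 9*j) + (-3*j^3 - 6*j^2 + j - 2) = -6*j^3 + 3*j^2 - 8*j - 2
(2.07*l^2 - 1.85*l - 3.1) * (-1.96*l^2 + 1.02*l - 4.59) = -4.0572*l^4 + 5.7374*l^3 - 5.3123*l^2 + 5.3295*l + 14.229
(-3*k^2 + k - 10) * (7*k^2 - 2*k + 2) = -21*k^4 + 13*k^3 - 78*k^2 + 22*k - 20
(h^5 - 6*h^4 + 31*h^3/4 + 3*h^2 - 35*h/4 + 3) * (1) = h^5 - 6*h^4 + 31*h^3/4 + 3*h^2 - 35*h/4 + 3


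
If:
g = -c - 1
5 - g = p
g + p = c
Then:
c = 5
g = -6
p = 11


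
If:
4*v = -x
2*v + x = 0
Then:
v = 0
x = 0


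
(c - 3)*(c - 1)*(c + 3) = c^3 - c^2 - 9*c + 9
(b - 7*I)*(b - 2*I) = b^2 - 9*I*b - 14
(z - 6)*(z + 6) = z^2 - 36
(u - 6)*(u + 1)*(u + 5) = u^3 - 31*u - 30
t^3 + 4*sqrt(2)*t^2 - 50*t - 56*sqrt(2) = (t - 4*sqrt(2))*(t + sqrt(2))*(t + 7*sqrt(2))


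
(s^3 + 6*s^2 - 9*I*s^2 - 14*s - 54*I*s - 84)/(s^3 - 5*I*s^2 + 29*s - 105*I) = (s^2 + 2*s*(3 - I) - 12*I)/(s^2 + 2*I*s + 15)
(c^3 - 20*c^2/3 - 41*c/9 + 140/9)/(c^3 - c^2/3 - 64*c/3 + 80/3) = (c^2 - 16*c/3 - 35/3)/(c^2 + c - 20)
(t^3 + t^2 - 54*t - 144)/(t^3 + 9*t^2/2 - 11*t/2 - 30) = 2*(t^2 - 2*t - 48)/(2*t^2 + 3*t - 20)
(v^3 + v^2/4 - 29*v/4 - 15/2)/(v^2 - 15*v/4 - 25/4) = (v^2 - v - 6)/(v - 5)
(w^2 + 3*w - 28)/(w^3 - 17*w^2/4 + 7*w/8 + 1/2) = 8*(w + 7)/(8*w^2 - 2*w - 1)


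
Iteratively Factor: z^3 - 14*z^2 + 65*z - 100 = (z - 5)*(z^2 - 9*z + 20) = (z - 5)*(z - 4)*(z - 5)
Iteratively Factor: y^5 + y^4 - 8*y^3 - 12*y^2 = (y - 3)*(y^4 + 4*y^3 + 4*y^2) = (y - 3)*(y + 2)*(y^3 + 2*y^2) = y*(y - 3)*(y + 2)*(y^2 + 2*y) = y^2*(y - 3)*(y + 2)*(y + 2)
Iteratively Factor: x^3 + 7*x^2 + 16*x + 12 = (x + 3)*(x^2 + 4*x + 4) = (x + 2)*(x + 3)*(x + 2)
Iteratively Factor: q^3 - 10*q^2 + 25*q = (q)*(q^2 - 10*q + 25) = q*(q - 5)*(q - 5)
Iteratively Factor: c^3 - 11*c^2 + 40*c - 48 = (c - 3)*(c^2 - 8*c + 16) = (c - 4)*(c - 3)*(c - 4)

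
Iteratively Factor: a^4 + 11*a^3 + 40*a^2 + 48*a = (a + 4)*(a^3 + 7*a^2 + 12*a) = a*(a + 4)*(a^2 + 7*a + 12) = a*(a + 3)*(a + 4)*(a + 4)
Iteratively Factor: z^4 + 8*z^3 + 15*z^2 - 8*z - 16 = (z - 1)*(z^3 + 9*z^2 + 24*z + 16) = (z - 1)*(z + 4)*(z^2 + 5*z + 4) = (z - 1)*(z + 1)*(z + 4)*(z + 4)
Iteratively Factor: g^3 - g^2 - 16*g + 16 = (g + 4)*(g^2 - 5*g + 4) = (g - 1)*(g + 4)*(g - 4)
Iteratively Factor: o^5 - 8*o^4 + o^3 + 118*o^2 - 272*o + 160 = (o - 4)*(o^4 - 4*o^3 - 15*o^2 + 58*o - 40) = (o - 4)*(o + 4)*(o^3 - 8*o^2 + 17*o - 10) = (o - 4)*(o - 2)*(o + 4)*(o^2 - 6*o + 5) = (o - 5)*(o - 4)*(o - 2)*(o + 4)*(o - 1)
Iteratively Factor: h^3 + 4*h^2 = (h)*(h^2 + 4*h) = h*(h + 4)*(h)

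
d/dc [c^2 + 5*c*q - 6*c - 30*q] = 2*c + 5*q - 6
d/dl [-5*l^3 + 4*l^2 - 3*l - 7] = -15*l^2 + 8*l - 3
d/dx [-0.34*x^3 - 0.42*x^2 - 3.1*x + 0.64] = -1.02*x^2 - 0.84*x - 3.1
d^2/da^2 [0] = 0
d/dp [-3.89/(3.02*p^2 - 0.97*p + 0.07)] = (23.4956*p - 3.7733)/(3.02*p^2 - 0.97*p + 0.07)^2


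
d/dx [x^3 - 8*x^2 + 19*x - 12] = 3*x^2 - 16*x + 19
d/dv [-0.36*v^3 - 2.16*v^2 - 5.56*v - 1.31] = -1.08*v^2 - 4.32*v - 5.56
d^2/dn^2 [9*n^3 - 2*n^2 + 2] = 54*n - 4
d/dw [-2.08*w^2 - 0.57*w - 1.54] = -4.16*w - 0.57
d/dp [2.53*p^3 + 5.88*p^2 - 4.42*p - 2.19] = 7.59*p^2 + 11.76*p - 4.42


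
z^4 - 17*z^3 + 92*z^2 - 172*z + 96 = (z - 8)*(z - 6)*(z - 2)*(z - 1)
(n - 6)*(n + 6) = n^2 - 36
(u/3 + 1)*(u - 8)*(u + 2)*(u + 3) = u^4/3 - 43*u^2/3 - 50*u - 48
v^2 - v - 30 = (v - 6)*(v + 5)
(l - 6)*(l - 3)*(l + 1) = l^3 - 8*l^2 + 9*l + 18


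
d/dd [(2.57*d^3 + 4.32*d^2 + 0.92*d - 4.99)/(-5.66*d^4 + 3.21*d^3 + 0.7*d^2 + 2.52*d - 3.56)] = (14.5462*d^6 + 48.9024*d^5 + 3.5534*d^4 - 105.9272*d^3 + 30.8485*d^2 - 23.7724*d + 9.2996)/(32.0356*d^8 - 36.3372*d^7 + 2.3801*d^6 - 24.0324*d^5 + 56.9676*d^4 - 19.3272*d^3 + 1.3664*d^2 - 17.9424*d + 12.6736)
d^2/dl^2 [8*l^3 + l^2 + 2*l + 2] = 48*l + 2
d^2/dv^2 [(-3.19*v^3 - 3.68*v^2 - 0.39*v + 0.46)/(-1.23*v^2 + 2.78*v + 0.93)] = (1.4210854715202e-14*v^4 + 82.95212*v^3 + 70.566264*v^2 + 28.668456*v - 3.813464)/(1.860867*v^6 - 12.617586*v^5 + 24.296805*v^4 - 2.4047*v^3 - 18.370755*v^2 - 7.213266*v - 0.804357)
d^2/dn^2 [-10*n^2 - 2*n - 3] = -20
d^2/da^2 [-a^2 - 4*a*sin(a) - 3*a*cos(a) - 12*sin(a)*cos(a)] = 4*a*sin(a) + 3*a*cos(a) + 6*sin(a) + 24*sin(2*a) - 8*cos(a) - 2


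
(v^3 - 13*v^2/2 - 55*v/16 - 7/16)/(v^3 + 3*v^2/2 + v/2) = (16*v^3 - 104*v^2 - 55*v - 7)/(8*v*(2*v^2 + 3*v + 1))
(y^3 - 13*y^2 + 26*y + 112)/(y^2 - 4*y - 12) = (y^2 - 15*y + 56)/(y - 6)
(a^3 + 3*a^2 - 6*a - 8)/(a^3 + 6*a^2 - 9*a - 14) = (a + 4)/(a + 7)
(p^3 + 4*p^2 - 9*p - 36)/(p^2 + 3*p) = p + 1 - 12/p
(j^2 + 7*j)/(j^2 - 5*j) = (j + 7)/(j - 5)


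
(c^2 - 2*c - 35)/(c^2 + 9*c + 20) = (c - 7)/(c + 4)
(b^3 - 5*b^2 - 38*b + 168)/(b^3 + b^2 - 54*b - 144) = (b^2 - 11*b + 28)/(b^2 - 5*b - 24)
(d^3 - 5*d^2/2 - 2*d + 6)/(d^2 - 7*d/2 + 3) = (2*d^2 - d - 6)/(2*d - 3)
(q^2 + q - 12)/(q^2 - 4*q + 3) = (q + 4)/(q - 1)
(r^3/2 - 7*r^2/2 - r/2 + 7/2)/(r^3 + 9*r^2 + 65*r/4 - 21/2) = 2*(r^3 - 7*r^2 - r + 7)/(4*r^3 + 36*r^2 + 65*r - 42)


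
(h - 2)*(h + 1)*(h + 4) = h^3 + 3*h^2 - 6*h - 8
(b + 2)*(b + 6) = b^2 + 8*b + 12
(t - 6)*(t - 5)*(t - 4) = t^3 - 15*t^2 + 74*t - 120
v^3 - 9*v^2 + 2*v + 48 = (v - 8)*(v - 3)*(v + 2)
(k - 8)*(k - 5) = k^2 - 13*k + 40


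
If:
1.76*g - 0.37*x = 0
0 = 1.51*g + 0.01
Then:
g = -0.01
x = -0.03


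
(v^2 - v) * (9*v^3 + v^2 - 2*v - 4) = 9*v^5 - 8*v^4 - 3*v^3 - 2*v^2 + 4*v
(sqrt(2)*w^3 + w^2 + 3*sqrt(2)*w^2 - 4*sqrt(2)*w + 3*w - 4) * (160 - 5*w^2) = -5*sqrt(2)*w^5 - 15*sqrt(2)*w^4 - 5*w^4 - 15*w^3 + 180*sqrt(2)*w^3 + 180*w^2 + 480*sqrt(2)*w^2 - 640*sqrt(2)*w + 480*w - 640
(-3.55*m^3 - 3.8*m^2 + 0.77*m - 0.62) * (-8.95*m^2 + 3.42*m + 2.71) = 31.7725*m^5 + 21.869*m^4 - 29.508*m^3 - 2.1156*m^2 - 0.0337000000000001*m - 1.6802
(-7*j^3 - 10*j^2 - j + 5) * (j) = -7*j^4 - 10*j^3 - j^2 + 5*j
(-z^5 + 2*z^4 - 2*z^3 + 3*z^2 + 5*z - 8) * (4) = -4*z^5 + 8*z^4 - 8*z^3 + 12*z^2 + 20*z - 32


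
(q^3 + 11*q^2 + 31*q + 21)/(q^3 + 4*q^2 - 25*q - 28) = (q + 3)/(q - 4)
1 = 1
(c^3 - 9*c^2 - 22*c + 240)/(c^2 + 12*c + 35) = (c^2 - 14*c + 48)/(c + 7)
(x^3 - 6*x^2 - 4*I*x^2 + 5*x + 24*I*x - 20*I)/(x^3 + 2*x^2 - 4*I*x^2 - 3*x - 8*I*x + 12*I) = (x - 5)/(x + 3)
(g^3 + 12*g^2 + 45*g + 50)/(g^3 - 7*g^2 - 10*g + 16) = (g^2 + 10*g + 25)/(g^2 - 9*g + 8)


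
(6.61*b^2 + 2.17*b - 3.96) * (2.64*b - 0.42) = 17.4504*b^3 + 2.9526*b^2 - 11.3658*b + 1.6632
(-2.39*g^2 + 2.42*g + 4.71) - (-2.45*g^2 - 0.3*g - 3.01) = 0.0600000000000001*g^2 + 2.72*g + 7.72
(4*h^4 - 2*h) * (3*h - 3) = 12*h^5 - 12*h^4 - 6*h^2 + 6*h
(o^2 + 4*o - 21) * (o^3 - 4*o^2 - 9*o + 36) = o^5 - 46*o^3 + 84*o^2 + 333*o - 756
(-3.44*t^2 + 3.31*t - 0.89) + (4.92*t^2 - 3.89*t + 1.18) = 1.48*t^2 - 0.58*t + 0.29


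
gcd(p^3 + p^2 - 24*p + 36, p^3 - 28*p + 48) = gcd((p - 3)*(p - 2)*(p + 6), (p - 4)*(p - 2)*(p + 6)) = p^2 + 4*p - 12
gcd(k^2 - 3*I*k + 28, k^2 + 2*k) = 1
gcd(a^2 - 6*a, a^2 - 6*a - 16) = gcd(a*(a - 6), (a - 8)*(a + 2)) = 1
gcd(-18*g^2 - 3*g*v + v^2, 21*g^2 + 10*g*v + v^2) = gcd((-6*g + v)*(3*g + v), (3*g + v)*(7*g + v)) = 3*g + v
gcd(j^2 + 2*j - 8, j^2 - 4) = j - 2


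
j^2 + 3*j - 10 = (j - 2)*(j + 5)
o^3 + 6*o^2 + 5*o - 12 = (o - 1)*(o + 3)*(o + 4)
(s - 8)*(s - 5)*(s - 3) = s^3 - 16*s^2 + 79*s - 120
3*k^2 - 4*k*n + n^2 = (-3*k + n)*(-k + n)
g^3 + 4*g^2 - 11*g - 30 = (g - 3)*(g + 2)*(g + 5)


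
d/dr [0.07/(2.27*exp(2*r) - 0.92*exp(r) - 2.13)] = (0.0644 - 0.3178*exp(r))*exp(r)/(-2.27*exp(2*r) + 0.92*exp(r) + 2.13)^2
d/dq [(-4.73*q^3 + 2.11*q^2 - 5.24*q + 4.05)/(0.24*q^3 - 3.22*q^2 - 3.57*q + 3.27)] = (14.7242*q^4 + 36.2874*q^3 - 73.7228*q^2 + 39.8814*q - 2.6763)/(0.0576*q^6 - 1.5456*q^5 + 8.6548*q^4 + 24.5604*q^3 - 8.3139*q^2 - 23.3478*q + 10.6929)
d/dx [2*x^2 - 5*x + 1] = 4*x - 5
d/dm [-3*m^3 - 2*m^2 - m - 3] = -9*m^2 - 4*m - 1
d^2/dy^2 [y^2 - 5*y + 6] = 2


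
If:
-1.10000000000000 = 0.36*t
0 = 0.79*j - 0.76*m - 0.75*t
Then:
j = 0.962025316455696*m - 2.90084388185654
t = -3.06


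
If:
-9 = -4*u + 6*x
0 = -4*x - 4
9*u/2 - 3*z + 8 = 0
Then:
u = 3/4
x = -1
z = 91/24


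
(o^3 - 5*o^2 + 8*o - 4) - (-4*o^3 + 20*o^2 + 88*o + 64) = 5*o^3 - 25*o^2 - 80*o - 68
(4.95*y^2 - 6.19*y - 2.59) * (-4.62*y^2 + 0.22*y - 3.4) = -22.869*y^4 + 29.6868*y^3 - 6.226*y^2 + 20.4762*y + 8.806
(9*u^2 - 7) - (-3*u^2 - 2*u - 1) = 12*u^2 + 2*u - 6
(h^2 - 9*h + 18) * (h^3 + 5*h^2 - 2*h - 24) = h^5 - 4*h^4 - 29*h^3 + 84*h^2 + 180*h - 432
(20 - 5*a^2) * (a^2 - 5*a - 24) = -5*a^4 + 25*a^3 + 140*a^2 - 100*a - 480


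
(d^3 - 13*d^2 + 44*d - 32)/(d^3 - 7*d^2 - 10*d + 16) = (d - 4)/(d + 2)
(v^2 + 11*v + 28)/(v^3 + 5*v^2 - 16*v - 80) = (v + 7)/(v^2 + v - 20)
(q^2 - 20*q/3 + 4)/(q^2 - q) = (q^2 - 20*q/3 + 4)/(q*(q - 1))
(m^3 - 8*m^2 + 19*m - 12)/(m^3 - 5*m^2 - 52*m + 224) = (m^2 - 4*m + 3)/(m^2 - m - 56)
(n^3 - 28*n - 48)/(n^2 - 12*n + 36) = (n^2 + 6*n + 8)/(n - 6)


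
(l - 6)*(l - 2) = l^2 - 8*l + 12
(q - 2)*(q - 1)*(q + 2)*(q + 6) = q^4 + 5*q^3 - 10*q^2 - 20*q + 24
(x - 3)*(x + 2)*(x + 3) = x^3 + 2*x^2 - 9*x - 18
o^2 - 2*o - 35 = (o - 7)*(o + 5)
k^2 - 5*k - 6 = (k - 6)*(k + 1)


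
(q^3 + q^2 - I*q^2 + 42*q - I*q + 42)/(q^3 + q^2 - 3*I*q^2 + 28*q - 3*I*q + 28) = (q + 6*I)/(q + 4*I)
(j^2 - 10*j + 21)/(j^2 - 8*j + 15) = (j - 7)/(j - 5)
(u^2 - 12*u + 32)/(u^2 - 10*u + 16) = (u - 4)/(u - 2)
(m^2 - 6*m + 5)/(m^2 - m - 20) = (m - 1)/(m + 4)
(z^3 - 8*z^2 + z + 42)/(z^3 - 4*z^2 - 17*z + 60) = (z^2 - 5*z - 14)/(z^2 - z - 20)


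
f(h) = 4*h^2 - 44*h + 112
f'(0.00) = -44.00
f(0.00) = 112.00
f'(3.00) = -20.00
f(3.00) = 16.00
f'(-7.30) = -102.40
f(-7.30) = 646.36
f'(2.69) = -22.48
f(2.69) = 22.58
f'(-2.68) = -65.44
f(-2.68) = 258.65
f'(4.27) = -9.84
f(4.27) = -2.95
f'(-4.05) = -76.40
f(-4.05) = 355.81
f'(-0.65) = -49.20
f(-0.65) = 142.29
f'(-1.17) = -53.36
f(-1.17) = 168.96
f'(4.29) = -9.68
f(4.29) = -3.14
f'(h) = 8*h - 44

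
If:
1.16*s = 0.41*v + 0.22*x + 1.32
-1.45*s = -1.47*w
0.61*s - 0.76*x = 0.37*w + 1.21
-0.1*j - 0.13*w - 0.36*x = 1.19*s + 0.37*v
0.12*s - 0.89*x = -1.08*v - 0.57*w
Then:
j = 6.06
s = 0.35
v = -1.44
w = 0.34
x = -1.48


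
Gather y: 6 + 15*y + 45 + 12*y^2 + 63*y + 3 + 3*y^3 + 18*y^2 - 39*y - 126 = 3*y^3 + 30*y^2 + 39*y - 72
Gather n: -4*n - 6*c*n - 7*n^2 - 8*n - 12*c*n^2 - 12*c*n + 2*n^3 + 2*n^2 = 2*n^3 + n^2*(-12*c - 5) + n*(-18*c - 12)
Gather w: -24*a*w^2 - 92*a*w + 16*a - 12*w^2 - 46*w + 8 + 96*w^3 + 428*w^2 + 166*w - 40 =16*a + 96*w^3 + w^2*(416 - 24*a) + w*(120 - 92*a) - 32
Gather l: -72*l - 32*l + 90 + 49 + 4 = 143 - 104*l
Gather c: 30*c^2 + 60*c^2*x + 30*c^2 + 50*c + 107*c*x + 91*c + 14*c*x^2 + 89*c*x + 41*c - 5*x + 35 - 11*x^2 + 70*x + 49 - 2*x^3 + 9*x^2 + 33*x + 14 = c^2*(60*x + 60) + c*(14*x^2 + 196*x + 182) - 2*x^3 - 2*x^2 + 98*x + 98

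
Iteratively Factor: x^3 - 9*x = (x - 3)*(x^2 + 3*x) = x*(x - 3)*(x + 3)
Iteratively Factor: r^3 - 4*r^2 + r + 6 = (r - 3)*(r^2 - r - 2) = (r - 3)*(r + 1)*(r - 2)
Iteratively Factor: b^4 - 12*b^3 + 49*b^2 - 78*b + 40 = (b - 5)*(b^3 - 7*b^2 + 14*b - 8) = (b - 5)*(b - 4)*(b^2 - 3*b + 2) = (b - 5)*(b - 4)*(b - 2)*(b - 1)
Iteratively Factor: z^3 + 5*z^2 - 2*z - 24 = (z + 3)*(z^2 + 2*z - 8) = (z - 2)*(z + 3)*(z + 4)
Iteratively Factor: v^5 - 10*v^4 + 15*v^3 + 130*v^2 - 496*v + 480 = (v - 4)*(v^4 - 6*v^3 - 9*v^2 + 94*v - 120) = (v - 4)*(v - 2)*(v^3 - 4*v^2 - 17*v + 60) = (v - 5)*(v - 4)*(v - 2)*(v^2 + v - 12) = (v - 5)*(v - 4)*(v - 3)*(v - 2)*(v + 4)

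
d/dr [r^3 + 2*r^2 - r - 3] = 3*r^2 + 4*r - 1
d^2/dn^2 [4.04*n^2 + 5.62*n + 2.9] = 8.08000000000000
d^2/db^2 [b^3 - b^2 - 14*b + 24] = 6*b - 2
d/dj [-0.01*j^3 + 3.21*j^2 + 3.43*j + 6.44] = -0.03*j^2 + 6.42*j + 3.43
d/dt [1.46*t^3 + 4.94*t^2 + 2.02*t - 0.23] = 4.38*t^2 + 9.88*t + 2.02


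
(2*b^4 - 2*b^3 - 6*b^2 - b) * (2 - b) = -2*b^5 + 6*b^4 + 2*b^3 - 11*b^2 - 2*b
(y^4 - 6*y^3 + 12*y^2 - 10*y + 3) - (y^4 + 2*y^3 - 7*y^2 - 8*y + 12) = -8*y^3 + 19*y^2 - 2*y - 9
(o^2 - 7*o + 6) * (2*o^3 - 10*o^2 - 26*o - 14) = 2*o^5 - 24*o^4 + 56*o^3 + 108*o^2 - 58*o - 84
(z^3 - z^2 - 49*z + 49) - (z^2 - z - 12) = z^3 - 2*z^2 - 48*z + 61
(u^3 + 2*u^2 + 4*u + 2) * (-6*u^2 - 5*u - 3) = -6*u^5 - 17*u^4 - 37*u^3 - 38*u^2 - 22*u - 6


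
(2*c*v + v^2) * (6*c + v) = 12*c^2*v + 8*c*v^2 + v^3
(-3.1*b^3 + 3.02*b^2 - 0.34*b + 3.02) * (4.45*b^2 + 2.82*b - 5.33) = -13.795*b^5 + 4.697*b^4 + 23.5264*b^3 - 3.6164*b^2 + 10.3286*b - 16.0966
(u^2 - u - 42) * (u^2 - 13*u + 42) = u^4 - 14*u^3 + 13*u^2 + 504*u - 1764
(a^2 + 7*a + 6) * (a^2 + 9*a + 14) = a^4 + 16*a^3 + 83*a^2 + 152*a + 84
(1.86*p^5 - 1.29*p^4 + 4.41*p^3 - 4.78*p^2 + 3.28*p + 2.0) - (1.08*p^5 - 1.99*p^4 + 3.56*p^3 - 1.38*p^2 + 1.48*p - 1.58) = 0.78*p^5 + 0.7*p^4 + 0.85*p^3 - 3.4*p^2 + 1.8*p + 3.58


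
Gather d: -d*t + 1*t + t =-d*t + 2*t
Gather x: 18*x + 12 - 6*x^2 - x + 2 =-6*x^2 + 17*x + 14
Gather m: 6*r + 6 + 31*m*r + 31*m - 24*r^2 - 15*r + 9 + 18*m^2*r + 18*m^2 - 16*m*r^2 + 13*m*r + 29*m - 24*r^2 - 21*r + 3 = m^2*(18*r + 18) + m*(-16*r^2 + 44*r + 60) - 48*r^2 - 30*r + 18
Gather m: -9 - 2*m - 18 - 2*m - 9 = -4*m - 36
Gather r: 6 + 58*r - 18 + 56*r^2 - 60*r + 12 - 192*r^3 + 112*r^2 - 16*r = -192*r^3 + 168*r^2 - 18*r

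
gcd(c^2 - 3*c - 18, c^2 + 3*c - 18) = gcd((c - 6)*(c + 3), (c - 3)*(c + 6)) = 1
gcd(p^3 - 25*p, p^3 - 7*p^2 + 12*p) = p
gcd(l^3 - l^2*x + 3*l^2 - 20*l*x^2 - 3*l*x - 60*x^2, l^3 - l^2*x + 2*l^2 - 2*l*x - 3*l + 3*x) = l + 3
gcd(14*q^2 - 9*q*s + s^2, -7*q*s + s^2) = 7*q - s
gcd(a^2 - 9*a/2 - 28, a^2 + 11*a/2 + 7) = a + 7/2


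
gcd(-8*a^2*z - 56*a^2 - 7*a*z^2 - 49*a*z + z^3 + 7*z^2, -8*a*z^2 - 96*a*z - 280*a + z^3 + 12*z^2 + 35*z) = -8*a*z - 56*a + z^2 + 7*z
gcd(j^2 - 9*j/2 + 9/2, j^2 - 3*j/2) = j - 3/2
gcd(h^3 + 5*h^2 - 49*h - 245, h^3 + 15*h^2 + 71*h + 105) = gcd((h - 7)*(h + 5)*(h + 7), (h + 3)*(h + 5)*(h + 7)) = h^2 + 12*h + 35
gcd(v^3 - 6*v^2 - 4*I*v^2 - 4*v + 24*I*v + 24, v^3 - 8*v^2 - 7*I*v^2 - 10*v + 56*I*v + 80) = v - 2*I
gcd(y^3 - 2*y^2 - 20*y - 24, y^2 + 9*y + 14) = y + 2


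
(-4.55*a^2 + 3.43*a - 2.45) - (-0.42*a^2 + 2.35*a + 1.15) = -4.13*a^2 + 1.08*a - 3.6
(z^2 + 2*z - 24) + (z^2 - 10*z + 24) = 2*z^2 - 8*z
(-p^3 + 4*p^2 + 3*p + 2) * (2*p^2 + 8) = -2*p^5 + 8*p^4 - 2*p^3 + 36*p^2 + 24*p + 16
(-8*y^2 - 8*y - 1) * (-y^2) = 8*y^4 + 8*y^3 + y^2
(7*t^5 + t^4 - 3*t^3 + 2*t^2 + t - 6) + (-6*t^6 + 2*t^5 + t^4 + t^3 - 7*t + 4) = -6*t^6 + 9*t^5 + 2*t^4 - 2*t^3 + 2*t^2 - 6*t - 2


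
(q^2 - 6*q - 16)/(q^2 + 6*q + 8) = (q - 8)/(q + 4)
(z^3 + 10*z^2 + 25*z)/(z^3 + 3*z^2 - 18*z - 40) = z*(z + 5)/(z^2 - 2*z - 8)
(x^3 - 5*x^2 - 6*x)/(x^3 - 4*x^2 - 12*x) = (x + 1)/(x + 2)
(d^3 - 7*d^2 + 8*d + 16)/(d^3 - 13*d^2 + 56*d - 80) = (d + 1)/(d - 5)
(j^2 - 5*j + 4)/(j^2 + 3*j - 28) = (j - 1)/(j + 7)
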